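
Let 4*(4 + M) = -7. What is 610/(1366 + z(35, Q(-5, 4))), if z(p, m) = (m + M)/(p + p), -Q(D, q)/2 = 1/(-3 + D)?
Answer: 85400/191229 ≈ 0.44659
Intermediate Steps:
Q(D, q) = -2/(-3 + D)
M = -23/4 (M = -4 + (1/4)*(-7) = -4 - 7/4 = -23/4 ≈ -5.7500)
z(p, m) = (-23/4 + m)/(2*p) (z(p, m) = (m - 23/4)/(p + p) = (-23/4 + m)/((2*p)) = (-23/4 + m)*(1/(2*p)) = (-23/4 + m)/(2*p))
610/(1366 + z(35, Q(-5, 4))) = 610/(1366 + (1/8)*(-23 + 4*(-2/(-3 - 5)))/35) = 610/(1366 + (1/8)*(1/35)*(-23 + 4*(-2/(-8)))) = 610/(1366 + (1/8)*(1/35)*(-23 + 4*(-2*(-1/8)))) = 610/(1366 + (1/8)*(1/35)*(-23 + 4*(1/4))) = 610/(1366 + (1/8)*(1/35)*(-23 + 1)) = 610/(1366 + (1/8)*(1/35)*(-22)) = 610/(1366 - 11/140) = 610/(191229/140) = 610*(140/191229) = 85400/191229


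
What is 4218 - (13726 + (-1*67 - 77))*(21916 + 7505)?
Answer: -399591804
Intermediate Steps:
4218 - (13726 + (-1*67 - 77))*(21916 + 7505) = 4218 - (13726 + (-67 - 77))*29421 = 4218 - (13726 - 144)*29421 = 4218 - 13582*29421 = 4218 - 1*399596022 = 4218 - 399596022 = -399591804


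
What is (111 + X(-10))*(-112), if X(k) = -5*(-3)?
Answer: -14112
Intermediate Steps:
X(k) = 15
(111 + X(-10))*(-112) = (111 + 15)*(-112) = 126*(-112) = -14112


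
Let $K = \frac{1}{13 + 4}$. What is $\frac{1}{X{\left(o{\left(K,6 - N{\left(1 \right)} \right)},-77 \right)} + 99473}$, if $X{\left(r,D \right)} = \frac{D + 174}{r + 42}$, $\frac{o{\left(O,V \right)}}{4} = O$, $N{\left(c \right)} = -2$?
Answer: $\frac{718}{71423263} \approx 1.0053 \cdot 10^{-5}$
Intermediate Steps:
$K = \frac{1}{17} \approx 0.058824$
$o{\left(O,V \right)} = 4 O$
$X{\left(r,D \right)} = \frac{174 + D}{42 + r}$
$\frac{1}{X{\left(o{\left(K,6 - N{\left(1 \right)} \right)},-77 \right)} + 99473} = \frac{1}{\frac{174 - 77}{42 + 4 \cdot \frac{1}{17}} + 99473} = \frac{1}{\frac{1}{42 + \frac{4}{17}} \cdot 97 + 99473} = \frac{1}{\frac{1}{\frac{718}{17}} \cdot 97 + 99473} = \frac{1}{\frac{17}{718} \cdot 97 + 99473} = \frac{1}{\frac{1649}{718} + 99473} = \frac{1}{\frac{71423263}{718}} = \frac{718}{71423263}$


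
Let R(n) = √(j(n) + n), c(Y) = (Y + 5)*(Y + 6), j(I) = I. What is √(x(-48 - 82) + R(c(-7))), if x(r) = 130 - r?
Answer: √262 ≈ 16.186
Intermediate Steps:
c(Y) = (5 + Y)*(6 + Y)
R(n) = √2*√n (R(n) = √(n + n) = √(2*n) = √2*√n)
√(x(-48 - 82) + R(c(-7))) = √((130 - (-48 - 82)) + √2*√(30 + (-7)² + 11*(-7))) = √((130 - 1*(-130)) + √2*√(30 + 49 - 77)) = √((130 + 130) + √2*√2) = √(260 + 2) = √262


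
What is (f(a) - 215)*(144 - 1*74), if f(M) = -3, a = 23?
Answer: -15260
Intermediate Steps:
(f(a) - 215)*(144 - 1*74) = (-3 - 215)*(144 - 1*74) = -218*(144 - 74) = -218*70 = -15260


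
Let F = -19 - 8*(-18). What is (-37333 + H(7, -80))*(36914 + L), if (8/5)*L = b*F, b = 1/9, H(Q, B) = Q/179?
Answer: -2220655545725/1611 ≈ -1.3784e+9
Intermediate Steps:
H(Q, B) = Q/179 (H(Q, B) = Q*(1/179) = Q/179)
b = 1/9 ≈ 0.11111
F = 125 (F = -19 + 144 = 125)
L = 625/72 (L = 5*((1/9)*125)/8 = (5/8)*(125/9) = 625/72 ≈ 8.6806)
(-37333 + H(7, -80))*(36914 + L) = (-37333 + (1/179)*7)*(36914 + 625/72) = (-37333 + 7/179)*(2658433/72) = -6682600/179*2658433/72 = -2220655545725/1611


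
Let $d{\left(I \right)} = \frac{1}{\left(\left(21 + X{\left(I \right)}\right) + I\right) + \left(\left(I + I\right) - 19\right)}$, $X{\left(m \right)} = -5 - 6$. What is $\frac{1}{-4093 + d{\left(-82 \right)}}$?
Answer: $- \frac{255}{1043716} \approx -0.00024432$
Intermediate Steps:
$X{\left(m \right)} = -11$ ($X{\left(m \right)} = -5 - 6 = -11$)
$d{\left(I \right)} = \frac{1}{-9 + 3 I}$ ($d{\left(I \right)} = \frac{1}{\left(\left(21 - 11\right) + I\right) + \left(\left(I + I\right) - 19\right)} = \frac{1}{\left(10 + I\right) + \left(2 I - 19\right)} = \frac{1}{\left(10 + I\right) + \left(-19 + 2 I\right)} = \frac{1}{-9 + 3 I}$)
$\frac{1}{-4093 + d{\left(-82 \right)}} = \frac{1}{-4093 + \frac{1}{3 \left(-3 - 82\right)}} = \frac{1}{-4093 + \frac{1}{3 \left(-85\right)}} = \frac{1}{-4093 + \frac{1}{3} \left(- \frac{1}{85}\right)} = \frac{1}{-4093 - \frac{1}{255}} = \frac{1}{- \frac{1043716}{255}} = - \frac{255}{1043716}$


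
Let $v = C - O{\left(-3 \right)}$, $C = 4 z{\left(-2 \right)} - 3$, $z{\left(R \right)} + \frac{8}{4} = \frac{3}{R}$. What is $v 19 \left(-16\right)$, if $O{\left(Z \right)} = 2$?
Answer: $5776$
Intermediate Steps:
$z{\left(R \right)} = -2 + \frac{3}{R}$
$C = -17$ ($C = 4 \left(-2 + \frac{3}{-2}\right) - 3 = 4 \left(-2 + 3 \left(- \frac{1}{2}\right)\right) - 3 = 4 \left(-2 - \frac{3}{2}\right) - 3 = 4 \left(- \frac{7}{2}\right) - 3 = -14 - 3 = -17$)
$v = -19$ ($v = -17 - 2 = -19$)
$v 19 \left(-16\right) = \left(-19\right) 19 \left(-16\right) = \left(-361\right) \left(-16\right) = 5776$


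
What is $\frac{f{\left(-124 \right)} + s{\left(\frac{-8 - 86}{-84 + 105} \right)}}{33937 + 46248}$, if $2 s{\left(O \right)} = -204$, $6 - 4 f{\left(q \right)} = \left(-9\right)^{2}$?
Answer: $- \frac{69}{45820} \approx -0.0015059$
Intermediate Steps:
$f{\left(q \right)} = - \frac{75}{4}$ ($f{\left(q \right)} = \frac{3}{2} - \frac{\left(-9\right)^{2}}{4} = \frac{3}{2} - \frac{81}{4} = - \frac{75}{4}$)
$s{\left(O \right)} = -102$ ($s{\left(O \right)} = \frac{1}{2} \left(-204\right) = -102$)
$\frac{f{\left(-124 \right)} + s{\left(\frac{-8 - 86}{-84 + 105} \right)}}{33937 + 46248} = \frac{- \frac{75}{4} - 102}{33937 + 46248} = - \frac{483}{4 \cdot 80185} = \left(- \frac{483}{4}\right) \frac{1}{80185} = - \frac{69}{45820}$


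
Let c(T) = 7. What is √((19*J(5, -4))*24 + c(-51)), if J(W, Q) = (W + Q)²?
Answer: √463 ≈ 21.517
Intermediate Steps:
J(W, Q) = (Q + W)²
√((19*J(5, -4))*24 + c(-51)) = √((19*(-4 + 5)²)*24 + 7) = √((19*1²)*24 + 7) = √((19*1)*24 + 7) = √(19*24 + 7) = √(456 + 7) = √463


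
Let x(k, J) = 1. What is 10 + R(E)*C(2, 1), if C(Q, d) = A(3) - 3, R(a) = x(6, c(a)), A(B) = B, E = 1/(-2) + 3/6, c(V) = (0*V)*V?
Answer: 10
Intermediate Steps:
c(V) = 0 (c(V) = 0*V = 0)
E = 0 (E = 1*(-1/2) + 3*(1/6) = -1/2 + 1/2 = 0)
R(a) = 1
C(Q, d) = 0 (C(Q, d) = 3 - 3 = 0)
10 + R(E)*C(2, 1) = 10 + 1*0 = 10 + 0 = 10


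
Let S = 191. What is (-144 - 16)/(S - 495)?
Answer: 10/19 ≈ 0.52632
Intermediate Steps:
(-144 - 16)/(S - 495) = (-144 - 16)/(191 - 495) = -160/(-304) = -160*(-1/304) = 10/19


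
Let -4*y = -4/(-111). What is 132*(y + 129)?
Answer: 629992/37 ≈ 17027.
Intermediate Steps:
y = -1/111 (y = -(-1)/(-111) = -(-1)*(-1)/111 = -¼*4/111 = -1/111 ≈ -0.0090090)
132*(y + 129) = 132*(-1/111 + 129) = 132*(14318/111) = 629992/37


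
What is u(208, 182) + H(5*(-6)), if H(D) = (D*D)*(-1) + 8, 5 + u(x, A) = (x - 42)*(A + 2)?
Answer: 29647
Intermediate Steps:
u(x, A) = -5 + (-42 + x)*(2 + A) (u(x, A) = -5 + (x - 42)*(A + 2) = -5 + (-42 + x)*(2 + A))
H(D) = 8 - D**2 (H(D) = D**2*(-1) + 8 = -D**2 + 8 = 8 - D**2)
u(208, 182) + H(5*(-6)) = (-89 - 42*182 + 2*208 + 182*208) + (8 - (5*(-6))**2) = (-89 - 7644 + 416 + 37856) + (8 - 1*(-30)**2) = 30539 + (8 - 1*900) = 30539 + (8 - 900) = 30539 - 892 = 29647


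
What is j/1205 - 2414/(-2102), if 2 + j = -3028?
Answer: -346019/253291 ≈ -1.3661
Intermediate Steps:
j = -3030 (j = -2 - 3028 = -3030)
j/1205 - 2414/(-2102) = -3030/1205 - 2414/(-2102) = -3030*1/1205 - 2414*(-1/2102) = -606/241 + 1207/1051 = -346019/253291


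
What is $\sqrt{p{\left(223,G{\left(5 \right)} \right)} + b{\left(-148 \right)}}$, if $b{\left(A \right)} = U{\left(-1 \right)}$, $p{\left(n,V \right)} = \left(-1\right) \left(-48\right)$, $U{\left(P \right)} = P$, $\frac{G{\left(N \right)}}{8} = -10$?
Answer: $\sqrt{47} \approx 6.8557$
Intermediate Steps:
$G{\left(N \right)} = -80$ ($G{\left(N \right)} = 8 \left(-10\right) = -80$)
$p{\left(n,V \right)} = 48$
$b{\left(A \right)} = -1$
$\sqrt{p{\left(223,G{\left(5 \right)} \right)} + b{\left(-148 \right)}} = \sqrt{48 - 1} = \sqrt{47}$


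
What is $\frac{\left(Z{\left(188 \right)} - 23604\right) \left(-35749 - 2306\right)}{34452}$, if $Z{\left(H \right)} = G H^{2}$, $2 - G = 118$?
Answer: $\frac{13076674745}{2871} \approx 4.5547 \cdot 10^{6}$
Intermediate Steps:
$G = -116$ ($G = 2 - 118 = -116$)
$Z{\left(H \right)} = - 116 H^{2}$
$\frac{\left(Z{\left(188 \right)} - 23604\right) \left(-35749 - 2306\right)}{34452} = \frac{\left(- 116 \cdot 188^{2} - 23604\right) \left(-35749 - 2306\right)}{34452} = \left(\left(-116\right) 35344 - 23604\right) \left(-38055\right) \frac{1}{34452} = \left(-4099904 - 23604\right) \left(-38055\right) \frac{1}{34452} = \left(-4123508\right) \left(-38055\right) \frac{1}{34452} = 156920096940 \cdot \frac{1}{34452} = \frac{13076674745}{2871}$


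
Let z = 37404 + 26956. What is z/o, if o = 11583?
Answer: 64360/11583 ≈ 5.5564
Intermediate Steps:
z = 64360
z/o = 64360/11583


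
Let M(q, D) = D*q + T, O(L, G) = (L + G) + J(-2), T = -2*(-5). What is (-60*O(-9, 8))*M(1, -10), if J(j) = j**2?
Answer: 0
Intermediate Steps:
T = 10
O(L, G) = 4 + G + L (O(L, G) = (L + G) + (-2)**2 = (G + L) + 4 = 4 + G + L)
M(q, D) = 10 + D*q (M(q, D) = D*q + 10 = 10 + D*q)
(-60*O(-9, 8))*M(1, -10) = (-60*(4 + 8 - 9))*(10 - 10*1) = (-60*3)*(10 - 10) = -180*0 = 0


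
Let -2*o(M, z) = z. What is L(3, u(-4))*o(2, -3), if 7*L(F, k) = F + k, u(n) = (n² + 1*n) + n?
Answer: 33/14 ≈ 2.3571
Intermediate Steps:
u(n) = n² + 2*n (u(n) = (n² + n) + n = (n + n²) + n = n² + 2*n)
o(M, z) = -z/2
L(F, k) = F/7 + k/7 (L(F, k) = (F + k)/7 = F/7 + k/7)
L(3, u(-4))*o(2, -3) = ((⅐)*3 + (-4*(2 - 4))/7)*(-½*(-3)) = (3/7 + (-4*(-2))/7)*(3/2) = (3/7 + (⅐)*8)*(3/2) = (3/7 + 8/7)*(3/2) = (11/7)*(3/2) = 33/14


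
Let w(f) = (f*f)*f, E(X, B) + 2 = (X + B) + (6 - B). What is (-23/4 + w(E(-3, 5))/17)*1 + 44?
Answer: 2605/68 ≈ 38.309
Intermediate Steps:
E(X, B) = 4 + X (E(X, B) = -2 + ((X + B) + (6 - B)) = -2 + ((B + X) + (6 - B)) = -2 + (6 + X) = 4 + X)
w(f) = f³ (w(f) = f²*f = f³)
(-23/4 + w(E(-3, 5))/17)*1 + 44 = (-23/4 + (4 - 3)³/17)*1 + 44 = (-23*¼ + 1³*(1/17))*1 + 44 = (-23/4 + 1*(1/17))*1 + 44 = (-23/4 + 1/17)*1 + 44 = -387/68*1 + 44 = -387/68 + 44 = 2605/68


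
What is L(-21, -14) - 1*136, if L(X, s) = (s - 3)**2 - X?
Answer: 174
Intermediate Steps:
L(X, s) = (-3 + s)**2 - X
L(-21, -14) - 1*136 = ((-3 - 14)**2 - 1*(-21)) - 1*136 = ((-17)**2 + 21) - 136 = (289 + 21) - 136 = 310 - 136 = 174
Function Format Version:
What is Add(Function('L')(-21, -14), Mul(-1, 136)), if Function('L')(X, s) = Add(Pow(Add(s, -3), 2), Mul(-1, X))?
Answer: 174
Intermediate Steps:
Function('L')(X, s) = Add(Pow(Add(-3, s), 2), Mul(-1, X))
Add(Function('L')(-21, -14), Mul(-1, 136)) = Add(Add(Pow(Add(-3, -14), 2), Mul(-1, -21)), Mul(-1, 136)) = Add(Add(Pow(-17, 2), 21), -136) = Add(Add(289, 21), -136) = Add(310, -136) = 174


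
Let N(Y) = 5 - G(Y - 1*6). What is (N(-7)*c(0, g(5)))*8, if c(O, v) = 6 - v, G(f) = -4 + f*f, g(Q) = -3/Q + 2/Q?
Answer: -7936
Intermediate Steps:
g(Q) = -1/Q
G(f) = -4 + f²
N(Y) = 9 - (-6 + Y)² (N(Y) = 5 - (-4 + (Y - 1*6)²) = 5 - (-4 + (Y - 6)²) = 5 - (-4 + (-6 + Y)²) = 5 + (4 - (-6 + Y)²) = 9 - (-6 + Y)²)
(N(-7)*c(0, g(5)))*8 = ((9 - (-6 - 7)²)*(6 - (-1)/5))*8 = ((9 - 1*(-13)²)*(6 - (-1)/5))*8 = ((9 - 1*169)*(6 - 1*(-⅕)))*8 = ((9 - 169)*(6 + ⅕))*8 = -160*31/5*8 = -992*8 = -7936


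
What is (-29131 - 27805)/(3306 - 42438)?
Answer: 14234/9783 ≈ 1.4550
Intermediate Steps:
(-29131 - 27805)/(3306 - 42438) = -56936/(-39132) = -56936*(-1/39132) = 14234/9783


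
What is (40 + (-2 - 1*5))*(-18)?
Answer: -594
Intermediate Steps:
(40 + (-2 - 1*5))*(-18) = (40 + (-2 - 5))*(-18) = (40 - 7)*(-18) = 33*(-18) = -594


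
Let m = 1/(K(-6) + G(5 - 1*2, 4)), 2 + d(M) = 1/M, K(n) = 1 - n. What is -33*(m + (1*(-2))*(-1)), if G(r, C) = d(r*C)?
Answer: -4422/61 ≈ -72.492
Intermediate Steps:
d(M) = -2 + 1/M
G(r, C) = -2 + 1/(C*r) (G(r, C) = -2 + 1/(r*C) = -2 + 1/(C*r))
m = 12/61 (m = 1/((1 - 1*(-6)) + (-2 + 1/(4*(5 - 1*2)))) = 1/((1 + 6) + (-2 + 1/(4*(5 - 2)))) = 1/(7 + (-2 + (¼)/3)) = 1/(7 + (-2 + (¼)*(⅓))) = 1/(7 + (-2 + 1/12)) = 1/(7 - 23/12) = 1/(61/12) = 12/61 ≈ 0.19672)
-33*(m + (1*(-2))*(-1)) = -33*(12/61 + (1*(-2))*(-1)) = -33*(12/61 - 2*(-1)) = -33*(12/61 + 2) = -33*134/61 = -4422/61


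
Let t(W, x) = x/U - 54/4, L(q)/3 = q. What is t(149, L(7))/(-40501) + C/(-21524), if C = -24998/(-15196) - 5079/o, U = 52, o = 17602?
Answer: 130824439133/502530066434422 ≈ 0.00026033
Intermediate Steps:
L(q) = 3*q
C = 1563941/1152931 (C = -24998/(-15196) - 5079/17602 = -24998*(-1/15196) - 5079*1/17602 = 431/262 - 5079/17602 = 1563941/1152931 ≈ 1.3565)
t(W, x) = -27/2 + x/52 (t(W, x) = x/52 - 54/4 = x*(1/52) - 54*¼ = x/52 - 27/2 = -27/2 + x/52)
t(149, L(7))/(-40501) + C/(-21524) = (-27/2 + (3*7)/52)/(-40501) + (1563941/1152931)/(-21524) = (-27/2 + (1/52)*21)*(-1/40501) + (1563941/1152931)*(-1/21524) = (-27/2 + 21/52)*(-1/40501) - 1563941/24815686844 = -681/52*(-1/40501) - 1563941/24815686844 = 681/2106052 - 1563941/24815686844 = 130824439133/502530066434422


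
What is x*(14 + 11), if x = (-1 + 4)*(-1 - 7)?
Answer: -600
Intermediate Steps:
x = -24 (x = 3*(-8) = -24)
x*(14 + 11) = -24*(14 + 11) = -24*25 = -600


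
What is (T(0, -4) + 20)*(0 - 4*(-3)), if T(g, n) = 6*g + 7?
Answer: 324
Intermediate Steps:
T(g, n) = 7 + 6*g
(T(0, -4) + 20)*(0 - 4*(-3)) = ((7 + 6*0) + 20)*(0 - 4*(-3)) = ((7 + 0) + 20)*(0 + 12) = (7 + 20)*12 = 27*12 = 324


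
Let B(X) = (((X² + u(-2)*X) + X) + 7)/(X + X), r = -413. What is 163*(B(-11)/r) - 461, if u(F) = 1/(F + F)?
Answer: -16676507/36344 ≈ -458.85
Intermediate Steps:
u(F) = 1/(2*F)
B(X) = (7 + X² + 3*X/4)/(2*X) (B(X) = (((X² + ((½)/(-2))*X) + X) + 7)/(X + X) = (((X² + ((½)*(-½))*X) + X) + 7)/((2*X)) = (((X² - X/4) + X) + 7)*(1/(2*X)) = ((X² + 3*X/4) + 7)*(1/(2*X)) = (7 + X² + 3*X/4)*(1/(2*X)) = (7 + X² + 3*X/4)/(2*X))
163*(B(-11)/r) - 461 = 163*(((⅛)*(28 - 11*(3 + 4*(-11)))/(-11))/(-413)) - 461 = 163*(((⅛)*(-1/11)*(28 - 11*(3 - 44)))*(-1/413)) - 461 = 163*(((⅛)*(-1/11)*(28 - 11*(-41)))*(-1/413)) - 461 = 163*(((⅛)*(-1/11)*(28 + 451))*(-1/413)) - 461 = 163*(((⅛)*(-1/11)*479)*(-1/413)) - 461 = 163*(-479/88*(-1/413)) - 461 = 163*(479/36344) - 461 = 78077/36344 - 461 = -16676507/36344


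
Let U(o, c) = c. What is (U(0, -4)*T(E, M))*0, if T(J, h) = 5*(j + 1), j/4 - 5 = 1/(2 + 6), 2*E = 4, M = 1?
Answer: 0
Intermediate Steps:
E = 2 (E = (½)*4 = 2)
j = 41/2 (j = 20 + 4/(2 + 6) = 20 + 4/8 = 20 + 4*(⅛) = 20 + ½ = 41/2 ≈ 20.500)
T(J, h) = 215/2 (T(J, h) = 5*(41/2 + 1) = 5*(43/2) = 215/2)
(U(0, -4)*T(E, M))*0 = -4*215/2*0 = -430*0 = 0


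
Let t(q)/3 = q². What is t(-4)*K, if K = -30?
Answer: -1440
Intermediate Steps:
t(q) = 3*q²
t(-4)*K = (3*(-4)²)*(-30) = (3*16)*(-30) = 48*(-30) = -1440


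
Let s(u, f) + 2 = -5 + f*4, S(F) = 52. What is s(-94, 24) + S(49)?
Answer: 141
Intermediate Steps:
s(u, f) = -7 + 4*f (s(u, f) = -2 + (-5 + f*4) = -2 + (-5 + 4*f) = -7 + 4*f)
s(-94, 24) + S(49) = (-7 + 4*24) + 52 = (-7 + 96) + 52 = 89 + 52 = 141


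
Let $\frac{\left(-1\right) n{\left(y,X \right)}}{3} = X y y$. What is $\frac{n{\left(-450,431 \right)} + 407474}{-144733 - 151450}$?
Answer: $\frac{261425026}{296183} \approx 882.65$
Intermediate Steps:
$n{\left(y,X \right)} = - 3 X y^{2}$ ($n{\left(y,X \right)} = - 3 X y y = - 3 X y^{2}$)
$\frac{n{\left(-450,431 \right)} + 407474}{-144733 - 151450} = \frac{\left(-3\right) 431 \left(-450\right)^{2} + 407474}{-144733 - 151450} = \frac{\left(-3\right) 431 \cdot 202500 + 407474}{-296183} = \left(-261832500 + 407474\right) \left(- \frac{1}{296183}\right) = \left(-261425026\right) \left(- \frac{1}{296183}\right) = \frac{261425026}{296183}$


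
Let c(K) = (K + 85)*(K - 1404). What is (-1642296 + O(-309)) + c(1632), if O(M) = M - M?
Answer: -1250820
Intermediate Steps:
O(M) = 0
c(K) = (-1404 + K)*(85 + K) (c(K) = (85 + K)*(-1404 + K) = (-1404 + K)*(85 + K))
(-1642296 + O(-309)) + c(1632) = (-1642296 + 0) + (-119340 + 1632² - 1319*1632) = -1642296 + (-119340 + 2663424 - 2152608) = -1642296 + 391476 = -1250820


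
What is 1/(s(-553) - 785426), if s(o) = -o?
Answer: -1/784873 ≈ -1.2741e-6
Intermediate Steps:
1/(s(-553) - 785426) = 1/(-1*(-553) - 785426) = 1/(553 - 785426) = 1/(-784873) = -1/784873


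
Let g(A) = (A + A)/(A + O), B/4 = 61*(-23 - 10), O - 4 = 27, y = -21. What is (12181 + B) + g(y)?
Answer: 20624/5 ≈ 4124.8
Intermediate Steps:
O = 31 (O = 4 + 27 = 31)
B = -8052 (B = 4*(61*(-23 - 10)) = 4*(61*(-33)) = 4*(-2013) = -8052)
g(A) = 2*A/(31 + A) (g(A) = (A + A)/(A + 31) = (2*A)/(31 + A) = 2*A/(31 + A))
(12181 + B) + g(y) = (12181 - 8052) + 2*(-21)/(31 - 21) = 4129 + 2*(-21)/10 = 4129 + 2*(-21)*(1/10) = 4129 - 21/5 = 20624/5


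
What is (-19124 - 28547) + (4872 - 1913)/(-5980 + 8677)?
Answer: -128565728/2697 ≈ -47670.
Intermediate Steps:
(-19124 - 28547) + (4872 - 1913)/(-5980 + 8677) = -47671 + 2959/2697 = -128565728/2697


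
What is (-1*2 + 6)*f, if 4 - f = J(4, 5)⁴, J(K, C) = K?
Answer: -1008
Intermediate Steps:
f = -252 (f = 4 - 1*4⁴ = 4 - 1*256 = 4 - 256 = -252)
(-1*2 + 6)*f = (-1*2 + 6)*(-252) = (-2 + 6)*(-252) = 4*(-252) = -1008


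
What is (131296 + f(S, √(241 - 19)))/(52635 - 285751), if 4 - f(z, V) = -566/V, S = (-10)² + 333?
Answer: -2525/4483 - 283*√222/25875876 ≈ -0.56340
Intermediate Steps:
S = 433 (S = 100 + 333 = 433)
f(z, V) = 4 + 566/V (f(z, V) = 4 - (-566)/V = 4 + 566/V)
(131296 + f(S, √(241 - 19)))/(52635 - 285751) = (131296 + (4 + 566/(√(241 - 19))))/(52635 - 285751) = (131296 + (4 + 566/(√222)))/(-233116) = (131296 + (4 + 566*(√222/222)))*(-1/233116) = (131296 + (4 + 283*√222/111))*(-1/233116) = (131300 + 283*√222/111)*(-1/233116) = -2525/4483 - 283*√222/25875876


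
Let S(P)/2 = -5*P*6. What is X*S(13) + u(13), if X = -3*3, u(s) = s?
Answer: 7033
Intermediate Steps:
X = -9
S(P) = -60*P (S(P) = 2*(-5*P*6) = 2*(-30*P) = -60*P)
X*S(13) + u(13) = -(-540)*13 + 13 = -9*(-780) + 13 = 7020 + 13 = 7033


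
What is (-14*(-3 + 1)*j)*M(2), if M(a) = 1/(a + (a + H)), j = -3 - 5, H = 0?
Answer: -56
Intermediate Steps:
j = -8
M(a) = 1/(2*a) (M(a) = 1/(a + (a + 0)) = 1/(a + a) = 1/(2*a))
(-14*(-3 + 1)*j)*M(2) = (-14*(-3 + 1)*(-8))*((½)/2) = (-(-28)*(-8))*((½)*(½)) = -14*16*(¼) = -224*¼ = -56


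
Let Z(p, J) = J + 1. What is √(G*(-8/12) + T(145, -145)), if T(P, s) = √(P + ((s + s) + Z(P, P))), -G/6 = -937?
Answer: I*√3747 ≈ 61.213*I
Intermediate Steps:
G = 5622 (G = -6*(-937) = 5622)
Z(p, J) = 1 + J
T(P, s) = √(1 + 2*P + 2*s) (T(P, s) = √(P + ((s + s) + (1 + P))) = √(P + (2*s + (1 + P))) = √(P + (1 + P + 2*s)) = √(1 + 2*P + 2*s))
√(G*(-8/12) + T(145, -145)) = √(5622*(-8/12) + √(1 + 2*145 + 2*(-145))) = √(5622*(-8*1/12) + √(1 + 290 - 290)) = √(5622*(-⅔) + √1) = √(-3748 + 1) = √(-3747) = I*√3747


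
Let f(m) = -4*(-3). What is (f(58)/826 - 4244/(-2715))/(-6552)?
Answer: -884531/3673362420 ≈ -0.00024080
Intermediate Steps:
f(m) = 12
(f(58)/826 - 4244/(-2715))/(-6552) = (12/826 - 4244/(-2715))/(-6552) = (12*(1/826) - 4244*(-1/2715))*(-1/6552) = (6/413 + 4244/2715)*(-1/6552) = (1769062/1121295)*(-1/6552) = -884531/3673362420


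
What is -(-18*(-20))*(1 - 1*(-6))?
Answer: -2520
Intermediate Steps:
-(-18*(-20))*(1 - 1*(-6)) = -360*(1 + 6) = -360*7 = -1*2520 = -2520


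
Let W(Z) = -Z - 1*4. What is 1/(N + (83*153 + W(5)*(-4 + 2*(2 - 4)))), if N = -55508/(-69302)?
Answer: 34651/442555675 ≈ 7.8297e-5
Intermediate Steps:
W(Z) = -4 - Z (W(Z) = -Z - 4 = -4 - Z)
N = 27754/34651 (N = -55508*(-1/69302) = 27754/34651 ≈ 0.80096)
1/(N + (83*153 + W(5)*(-4 + 2*(2 - 4)))) = 1/(27754/34651 + (83*153 + (-4 - 1*5)*(-4 + 2*(2 - 4)))) = 1/(27754/34651 + (12699 + (-4 - 5)*(-4 + 2*(-2)))) = 1/(27754/34651 + (12699 - 9*(-4 - 4))) = 1/(27754/34651 + (12699 - 9*(-8))) = 1/(27754/34651 + (12699 + 72)) = 1/(27754/34651 + 12771) = 1/(442555675/34651) = 34651/442555675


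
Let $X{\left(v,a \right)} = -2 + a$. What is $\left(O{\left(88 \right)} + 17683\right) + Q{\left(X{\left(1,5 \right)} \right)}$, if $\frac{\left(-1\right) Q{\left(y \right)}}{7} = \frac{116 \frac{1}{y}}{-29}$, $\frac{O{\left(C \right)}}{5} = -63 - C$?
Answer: $\frac{50812}{3} \approx 16937.0$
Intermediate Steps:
$O{\left(C \right)} = -315 - 5 C$ ($O{\left(C \right)} = 5 \left(-63 - C\right) = -315 - 5 C$)
$Q{\left(y \right)} = \frac{28}{y}$ ($Q{\left(y \right)} = - 7 \frac{116 \frac{1}{y}}{-29} = - 7 \frac{116}{y} \left(- \frac{1}{29}\right) = - 7 \left(- \frac{4}{y}\right) = \frac{28}{y}$)
$\left(O{\left(88 \right)} + 17683\right) + Q{\left(X{\left(1,5 \right)} \right)} = \left(\left(-315 - 440\right) + 17683\right) + \frac{28}{-2 + 5} = \left(\left(-315 - 440\right) + 17683\right) + \frac{28}{3} = \left(-755 + 17683\right) + 28 \cdot \frac{1}{3} = 16928 + \frac{28}{3} = \frac{50812}{3}$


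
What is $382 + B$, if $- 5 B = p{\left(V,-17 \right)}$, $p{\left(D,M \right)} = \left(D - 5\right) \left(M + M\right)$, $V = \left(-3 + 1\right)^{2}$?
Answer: $\frac{1876}{5} \approx 375.2$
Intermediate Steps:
$V = 4$ ($V = \left(-2\right)^{2} = 4$)
$p{\left(D,M \right)} = 2 M \left(-5 + D\right)$ ($p{\left(D,M \right)} = \left(-5 + D\right) 2 M = 2 M \left(-5 + D\right)$)
$B = - \frac{34}{5}$ ($B = - \frac{2 \left(-17\right) \left(-5 + 4\right)}{5} = - \frac{2 \left(-17\right) \left(-1\right)}{5} = \left(- \frac{1}{5}\right) 34 = - \frac{34}{5} \approx -6.8$)
$382 + B = 382 - \frac{34}{5} = \frac{1876}{5}$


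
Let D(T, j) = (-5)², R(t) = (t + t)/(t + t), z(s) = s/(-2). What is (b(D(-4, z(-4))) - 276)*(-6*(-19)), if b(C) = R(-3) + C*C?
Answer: 39900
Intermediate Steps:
z(s) = -s/2 (z(s) = s*(-½) = -s/2)
R(t) = 1 (R(t) = (2*t)/((2*t)) = (2*t)*(1/(2*t)) = 1)
D(T, j) = 25
b(C) = 1 + C² (b(C) = 1 + C*C = 1 + C²)
(b(D(-4, z(-4))) - 276)*(-6*(-19)) = ((1 + 25²) - 276)*(-6*(-19)) = ((1 + 625) - 276)*114 = (626 - 276)*114 = 350*114 = 39900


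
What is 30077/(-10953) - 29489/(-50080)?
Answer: -1183263143/548526240 ≈ -2.1572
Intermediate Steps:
30077/(-10953) - 29489/(-50080) = 30077*(-1/10953) - 29489*(-1/50080) = -30077/10953 + 29489/50080 = -1183263143/548526240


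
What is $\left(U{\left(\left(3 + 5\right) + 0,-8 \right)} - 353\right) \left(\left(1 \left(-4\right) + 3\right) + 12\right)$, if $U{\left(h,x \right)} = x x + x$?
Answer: $-3267$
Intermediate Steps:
$U{\left(h,x \right)} = x + x^{2}$ ($U{\left(h,x \right)} = x^{2} + x = x + x^{2}$)
$\left(U{\left(\left(3 + 5\right) + 0,-8 \right)} - 353\right) \left(\left(1 \left(-4\right) + 3\right) + 12\right) = \left(- 8 \left(1 - 8\right) - 353\right) \left(\left(1 \left(-4\right) + 3\right) + 12\right) = \left(\left(-8\right) \left(-7\right) - 353\right) \left(\left(-4 + 3\right) + 12\right) = \left(56 - 353\right) \left(-1 + 12\right) = \left(-297\right) 11 = -3267$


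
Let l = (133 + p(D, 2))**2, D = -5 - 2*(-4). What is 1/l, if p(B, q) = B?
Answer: 1/18496 ≈ 5.4066e-5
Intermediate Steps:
D = 3 (D = -5 + 8 = 3)
l = 18496 (l = (133 + 3)**2 = 136**2 = 18496)
1/l = 1/18496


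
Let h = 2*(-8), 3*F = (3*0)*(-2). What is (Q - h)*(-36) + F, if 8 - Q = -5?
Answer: -1044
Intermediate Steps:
Q = 13 (Q = 8 - 1*(-5) = 8 + 5 = 13)
F = 0 (F = ((3*0)*(-2))/3 = (0*(-2))/3 = (1/3)*0 = 0)
h = -16
(Q - h)*(-36) + F = (13 - 1*(-16))*(-36) + 0 = (13 + 16)*(-36) + 0 = 29*(-36) + 0 = -1044 + 0 = -1044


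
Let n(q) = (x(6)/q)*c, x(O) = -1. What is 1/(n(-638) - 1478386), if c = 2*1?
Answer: -319/471605133 ≈ -6.7641e-7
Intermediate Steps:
c = 2
n(q) = -2/q (n(q) = (-1/q)*2 = -1/q*2 = -2/q)
1/(n(-638) - 1478386) = 1/(-2/(-638) - 1478386) = 1/(-2*(-1/638) - 1478386) = 1/(1/319 - 1478386) = 1/(-471605133/319) = -319/471605133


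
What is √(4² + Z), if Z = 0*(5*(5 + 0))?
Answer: 4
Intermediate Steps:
Z = 0 (Z = 0*(5*5) = 0*25 = 0)
√(4² + Z) = √(4² + 0) = √(16 + 0) = √16 = 4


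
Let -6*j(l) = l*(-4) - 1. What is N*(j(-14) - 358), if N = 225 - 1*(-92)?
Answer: -698351/6 ≈ -1.1639e+5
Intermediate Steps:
j(l) = ⅙ + 2*l/3 (j(l) = -(l*(-4) - 1)/6 = -(-4*l - 1)/6 = -(-1 - 4*l)/6 = ⅙ + 2*l/3)
N = 317 (N = 225 + 92 = 317)
N*(j(-14) - 358) = 317*((⅙ + (⅔)*(-14)) - 358) = 317*((⅙ - 28/3) - 358) = 317*(-55/6 - 358) = 317*(-2203/6) = -698351/6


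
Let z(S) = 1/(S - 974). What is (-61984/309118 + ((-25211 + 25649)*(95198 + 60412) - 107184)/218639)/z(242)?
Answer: -7694025115013232/33792625201 ≈ -2.2768e+5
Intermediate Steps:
z(S) = 1/(-974 + S)
(-61984/309118 + ((-25211 + 25649)*(95198 + 60412) - 107184)/218639)/z(242) = (-61984/309118 + ((-25211 + 25649)*(95198 + 60412) - 107184)/218639)/(1/(-974 + 242)) = (-61984*1/309118 + (438*155610 - 107184)*(1/218639))/(1/(-732)) = (-30992/154559 + (68157180 - 107184)*(1/218639))/(-1/732) = (-30992/154559 + 68049996*(1/218639))*(-732) = (-30992/154559 + 68049996/218639)*(-732) = (10510963271876/33792625201)*(-732) = -7694025115013232/33792625201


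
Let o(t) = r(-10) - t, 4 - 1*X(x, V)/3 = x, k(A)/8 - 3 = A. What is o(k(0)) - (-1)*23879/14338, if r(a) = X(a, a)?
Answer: 281963/14338 ≈ 19.665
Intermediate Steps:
k(A) = 24 + 8*A
X(x, V) = 12 - 3*x
r(a) = 12 - 3*a
o(t) = 42 - t (o(t) = (12 - 3*(-10)) - t = (12 + 30) - t = 42 - t)
o(k(0)) - (-1)*23879/14338 = (42 - (24 + 8*0)) - (-1)*23879/14338 = (42 - (24 + 0)) - (-1)*23879*(1/14338) = (42 - 1*24) - (-1)*23879/14338 = (42 - 24) - 1*(-23879/14338) = 18 + 23879/14338 = 281963/14338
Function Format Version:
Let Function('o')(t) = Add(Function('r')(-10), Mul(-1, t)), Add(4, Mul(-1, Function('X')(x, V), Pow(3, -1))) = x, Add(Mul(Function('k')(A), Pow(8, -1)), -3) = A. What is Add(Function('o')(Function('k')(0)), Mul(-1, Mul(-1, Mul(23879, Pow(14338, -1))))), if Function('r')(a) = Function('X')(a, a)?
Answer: Rational(281963, 14338) ≈ 19.665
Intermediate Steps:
Function('k')(A) = Add(24, Mul(8, A))
Function('X')(x, V) = Add(12, Mul(-3, x))
Function('r')(a) = Add(12, Mul(-3, a))
Function('o')(t) = Add(42, Mul(-1, t)) (Function('o')(t) = Add(Add(12, Mul(-3, -10)), Mul(-1, t)) = Add(Add(12, 30), Mul(-1, t)) = Add(42, Mul(-1, t)))
Add(Function('o')(Function('k')(0)), Mul(-1, Mul(-1, Mul(23879, Pow(14338, -1))))) = Add(Add(42, Mul(-1, Add(24, Mul(8, 0)))), Mul(-1, Mul(-1, Mul(23879, Pow(14338, -1))))) = Add(Add(42, Mul(-1, Add(24, 0))), Mul(-1, Mul(-1, Mul(23879, Rational(1, 14338))))) = Add(Add(42, Mul(-1, 24)), Mul(-1, Mul(-1, Rational(23879, 14338)))) = Add(Add(42, -24), Mul(-1, Rational(-23879, 14338))) = Add(18, Rational(23879, 14338)) = Rational(281963, 14338)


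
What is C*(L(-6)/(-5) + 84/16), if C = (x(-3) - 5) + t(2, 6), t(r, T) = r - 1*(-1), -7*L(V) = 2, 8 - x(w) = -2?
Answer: 1486/35 ≈ 42.457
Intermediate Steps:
x(w) = 10 (x(w) = 8 - 1*(-2) = 8 + 2 = 10)
L(V) = -2/7 (L(V) = -1/7*2 = -2/7)
t(r, T) = 1 + r (t(r, T) = r + 1 = 1 + r)
C = 8 (C = (10 - 5) + (1 + 2) = 5 + 3 = 8)
C*(L(-6)/(-5) + 84/16) = 8*(-2/7/(-5) + 84/16) = 8*(-2/7*(-1/5) + 84*(1/16)) = 8*(2/35 + 21/4) = 8*(743/140) = 1486/35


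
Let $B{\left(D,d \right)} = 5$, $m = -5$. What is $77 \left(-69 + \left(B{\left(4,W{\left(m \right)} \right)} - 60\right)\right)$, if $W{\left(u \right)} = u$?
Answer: $-9548$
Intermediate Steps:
$77 \left(-69 + \left(B{\left(4,W{\left(m \right)} \right)} - 60\right)\right) = 77 \left(-69 + \left(5 - 60\right)\right) = 77 \left(-69 - 55\right) = 77 \left(-124\right) = -9548$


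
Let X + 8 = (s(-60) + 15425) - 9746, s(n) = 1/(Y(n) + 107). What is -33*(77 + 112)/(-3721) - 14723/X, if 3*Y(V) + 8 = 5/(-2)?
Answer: -4018738518/4368078179 ≈ -0.92002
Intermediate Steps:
Y(V) = -7/2 (Y(V) = -8/3 + (5/(-2))/3 = -8/3 + (5*(-1/2))/3 = -8/3 + (1/3)*(-5/2) = -8/3 - 5/6 = -7/2)
s(n) = 2/207 (s(n) = 1/(-7/2 + 107) = 1/(207/2) = 2/207)
X = 1173899/207 (X = -8 + ((2/207 + 15425) - 9746) = -8 + (3192977/207 - 9746) = -8 + 1175555/207 = 1173899/207 ≈ 5671.0)
-33*(77 + 112)/(-3721) - 14723/X = -33*(77 + 112)/(-3721) - 14723/1173899/207 = -33*189*(-1/3721) - 14723*207/1173899 = -6237*(-1/3721) - 3047661/1173899 = 6237/3721 - 3047661/1173899 = -4018738518/4368078179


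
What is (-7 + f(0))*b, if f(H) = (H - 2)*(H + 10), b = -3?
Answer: 81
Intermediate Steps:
f(H) = (-2 + H)*(10 + H)
(-7 + f(0))*b = (-7 + (-20 + 0² + 8*0))*(-3) = (-7 + (-20 + 0 + 0))*(-3) = (-7 - 20)*(-3) = -27*(-3) = 81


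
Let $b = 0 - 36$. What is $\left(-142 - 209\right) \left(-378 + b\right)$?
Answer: $145314$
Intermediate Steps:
$b = -36$ ($b = 0 - 36 = -36$)
$\left(-142 - 209\right) \left(-378 + b\right) = \left(-142 - 209\right) \left(-378 - 36\right) = \left(-351\right) \left(-414\right) = 145314$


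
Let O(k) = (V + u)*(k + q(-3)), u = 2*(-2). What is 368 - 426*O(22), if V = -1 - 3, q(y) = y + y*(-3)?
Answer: 95792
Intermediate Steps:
u = -4
q(y) = -2*y (q(y) = y - 3*y = -2*y)
V = -4
O(k) = -48 - 8*k (O(k) = (-4 - 4)*(k - 2*(-3)) = -8*(k + 6) = -8*(6 + k) = -48 - 8*k)
368 - 426*O(22) = 368 - 426*(-48 - 8*22) = 368 - 426*(-48 - 176) = 368 - 426*(-224) = 368 + 95424 = 95792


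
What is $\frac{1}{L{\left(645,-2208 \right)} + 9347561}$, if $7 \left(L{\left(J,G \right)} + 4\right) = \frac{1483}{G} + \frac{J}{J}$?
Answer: $\frac{15456}{144475841717} \approx 1.0698 \cdot 10^{-7}$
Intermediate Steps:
$L{\left(J,G \right)} = - \frac{27}{7} + \frac{1483}{7 G}$ ($L{\left(J,G \right)} = -4 + \frac{\frac{1483}{G} + \frac{J}{J}}{7} = -4 + \frac{\frac{1483}{G} + 1}{7} = -4 + \frac{1 + \frac{1483}{G}}{7} = -4 + \left(\frac{1}{7} + \frac{1483}{7 G}\right) = - \frac{27}{7} + \frac{1483}{7 G}$)
$\frac{1}{L{\left(645,-2208 \right)} + 9347561} = \frac{1}{\frac{1483 - -59616}{7 \left(-2208\right)} + 9347561} = \frac{1}{\frac{1}{7} \left(- \frac{1}{2208}\right) \left(1483 + 59616\right) + 9347561} = \frac{1}{\frac{1}{7} \left(- \frac{1}{2208}\right) 61099 + 9347561} = \frac{1}{- \frac{61099}{15456} + 9347561} = \frac{1}{\frac{144475841717}{15456}} = \frac{15456}{144475841717}$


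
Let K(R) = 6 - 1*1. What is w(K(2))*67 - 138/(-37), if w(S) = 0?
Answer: 138/37 ≈ 3.7297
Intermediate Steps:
K(R) = 5 (K(R) = 6 - 1 = 5)
w(K(2))*67 - 138/(-37) = 0*67 - 138/(-37) = 0 - 138*(-1/37) = 0 + 138/37 = 138/37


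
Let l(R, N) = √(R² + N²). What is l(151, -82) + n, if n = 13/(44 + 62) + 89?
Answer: 9447/106 + 5*√1181 ≈ 260.95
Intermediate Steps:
l(R, N) = √(N² + R²)
n = 9447/106 (n = 13/106 + 89 = 9447/106 ≈ 89.123)
l(151, -82) + n = √((-82)² + 151²) + 9447/106 = √(6724 + 22801) + 9447/106 = √29525 + 9447/106 = 5*√1181 + 9447/106 = 9447/106 + 5*√1181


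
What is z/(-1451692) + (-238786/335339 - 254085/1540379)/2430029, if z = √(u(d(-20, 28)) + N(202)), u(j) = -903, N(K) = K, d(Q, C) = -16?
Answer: -453025549709/1255229422884280949 - I*√701/1451692 ≈ -3.6091e-7 - 1.8238e-5*I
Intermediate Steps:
z = I*√701 (z = √(-903 + 202) = √(-701) = I*√701 ≈ 26.476*I)
z/(-1451692) + (-238786/335339 - 254085/1540379)/2430029 = (I*√701)/(-1451692) + (-238786/335339 - 254085/1540379)/2430029 = (I*√701)*(-1/1451692) + (-238786*1/335339 - 254085*1/1540379)*(1/2430029) = -I*√701/1451692 + (-238786/335339 - 254085/1540379)*(1/2430029) = -I*√701/1451692 - 453025549709/516549153481*1/2430029 = -I*√701/1451692 - 453025549709/1255229422884280949 = -453025549709/1255229422884280949 - I*√701/1451692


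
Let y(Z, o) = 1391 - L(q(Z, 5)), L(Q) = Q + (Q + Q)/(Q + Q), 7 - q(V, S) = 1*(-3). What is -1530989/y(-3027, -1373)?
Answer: -1530989/1380 ≈ -1109.4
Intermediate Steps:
q(V, S) = 10 (q(V, S) = 7 - (-3) = 7 - 1*(-3) = 7 + 3 = 10)
L(Q) = 1 + Q (L(Q) = Q + (2*Q)/((2*Q)) = Q + (2*Q)*(1/(2*Q)) = Q + 1 = 1 + Q)
y(Z, o) = 1380 (y(Z, o) = 1391 - (1 + 10) = 1391 - 1*11 = 1391 - 11 = 1380)
-1530989/y(-3027, -1373) = -1530989/1380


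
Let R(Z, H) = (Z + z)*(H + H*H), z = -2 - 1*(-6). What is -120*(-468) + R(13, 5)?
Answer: 56670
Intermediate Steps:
z = 4 (z = -2 + 6 = 4)
R(Z, H) = (4 + Z)*(H + H²) (R(Z, H) = (Z + 4)*(H + H*H) = (4 + Z)*(H + H²))
-120*(-468) + R(13, 5) = -120*(-468) + 5*(4 + 13 + 4*5 + 5*13) = 56160 + 5*(4 + 13 + 20 + 65) = 56160 + 5*102 = 56160 + 510 = 56670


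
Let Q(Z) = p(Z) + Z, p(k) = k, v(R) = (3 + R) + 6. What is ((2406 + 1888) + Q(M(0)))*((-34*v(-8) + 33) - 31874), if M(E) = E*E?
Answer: -136871250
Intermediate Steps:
v(R) = 9 + R
M(E) = E²
Q(Z) = 2*Z (Q(Z) = Z + Z = 2*Z)
((2406 + 1888) + Q(M(0)))*((-34*v(-8) + 33) - 31874) = ((2406 + 1888) + 2*0²)*((-34*(9 - 8) + 33) - 31874) = (4294 + 2*0)*((-34*1 + 33) - 31874) = (4294 + 0)*((-34 + 33) - 31874) = 4294*(-1 - 31874) = 4294*(-31875) = -136871250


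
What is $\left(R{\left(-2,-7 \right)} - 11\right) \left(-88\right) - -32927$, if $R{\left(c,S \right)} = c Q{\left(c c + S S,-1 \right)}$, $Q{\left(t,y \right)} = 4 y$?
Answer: $33191$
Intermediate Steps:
$R{\left(c,S \right)} = - 4 c$ ($R{\left(c,S \right)} = c 4 \left(-1\right) = c \left(-4\right) = - 4 c$)
$\left(R{\left(-2,-7 \right)} - 11\right) \left(-88\right) - -32927 = \left(\left(-4\right) \left(-2\right) - 11\right) \left(-88\right) - -32927 = \left(8 - 11\right) \left(-88\right) + 32927 = \left(-3\right) \left(-88\right) + 32927 = 264 + 32927 = 33191$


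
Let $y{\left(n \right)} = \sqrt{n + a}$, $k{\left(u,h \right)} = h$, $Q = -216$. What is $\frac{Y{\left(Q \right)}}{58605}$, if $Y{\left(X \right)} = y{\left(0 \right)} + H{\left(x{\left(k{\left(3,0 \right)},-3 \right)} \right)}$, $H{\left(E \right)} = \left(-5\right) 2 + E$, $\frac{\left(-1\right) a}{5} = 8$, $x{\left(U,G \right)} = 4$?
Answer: $- \frac{2}{19535} + \frac{2 i \sqrt{10}}{58605} \approx -0.00010238 + 0.00010792 i$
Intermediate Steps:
$a = -40$ ($a = \left(-5\right) 8 = -40$)
$H{\left(E \right)} = -10 + E$
$y{\left(n \right)} = \sqrt{-40 + n}$ ($y{\left(n \right)} = \sqrt{n - 40} = \sqrt{-40 + n}$)
$Y{\left(X \right)} = -6 + 2 i \sqrt{10}$ ($Y{\left(X \right)} = \sqrt{-40 + 0} + \left(-10 + 4\right) = \sqrt{-40} - 6 = 2 i \sqrt{10} - 6 = -6 + 2 i \sqrt{10}$)
$\frac{Y{\left(Q \right)}}{58605} = \frac{-6 + 2 i \sqrt{10}}{58605} = \left(-6 + 2 i \sqrt{10}\right) \frac{1}{58605} = - \frac{2}{19535} + \frac{2 i \sqrt{10}}{58605}$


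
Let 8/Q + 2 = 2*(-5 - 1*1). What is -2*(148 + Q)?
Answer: -2064/7 ≈ -294.86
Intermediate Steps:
Q = -4/7 (Q = 8/(-2 + 2*(-5 - 1*1)) = 8/(-2 + 2*(-5 - 1)) = 8/(-2 + 2*(-6)) = 8/(-2 - 12) = 8/(-14) = 8*(-1/14) = -4/7 ≈ -0.57143)
-2*(148 + Q) = -2*(148 - 4/7) = -2*1032/7 = -2064/7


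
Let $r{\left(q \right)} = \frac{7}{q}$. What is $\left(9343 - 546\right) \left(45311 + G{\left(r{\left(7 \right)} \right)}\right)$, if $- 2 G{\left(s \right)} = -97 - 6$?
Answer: $\frac{798107825}{2} \approx 3.9905 \cdot 10^{8}$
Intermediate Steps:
$G{\left(s \right)} = \frac{103}{2}$ ($G{\left(s \right)} = - \frac{-97 - 6}{2} = \left(- \frac{1}{2}\right) \left(-103\right) = \frac{103}{2}$)
$\left(9343 - 546\right) \left(45311 + G{\left(r{\left(7 \right)} \right)}\right) = \left(9343 - 546\right) \left(45311 + \frac{103}{2}\right) = 8797 \cdot \frac{90725}{2} = \frac{798107825}{2}$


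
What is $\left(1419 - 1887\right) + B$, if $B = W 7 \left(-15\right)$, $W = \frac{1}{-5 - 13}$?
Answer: $- \frac{2773}{6} \approx -462.17$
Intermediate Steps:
$W = - \frac{1}{18}$ ($W = \frac{1}{-18} = - \frac{1}{18} \approx -0.055556$)
$B = \frac{35}{6}$ ($B = \left(- \frac{1}{18}\right) 7 \left(-15\right) = \left(- \frac{7}{18}\right) \left(-15\right) = \frac{35}{6} \approx 5.8333$)
$\left(1419 - 1887\right) + B = \left(1419 - 1887\right) + \frac{35}{6} = -468 + \frac{35}{6} = - \frac{2773}{6}$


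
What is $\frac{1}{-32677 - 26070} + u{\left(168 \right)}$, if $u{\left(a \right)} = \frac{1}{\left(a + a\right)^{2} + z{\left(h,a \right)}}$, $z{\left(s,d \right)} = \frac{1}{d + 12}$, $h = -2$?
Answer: $- \frac{9746821}{1193814294907} \approx -8.1644 \cdot 10^{-6}$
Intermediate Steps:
$z{\left(s,d \right)} = \frac{1}{12 + d}$
$u{\left(a \right)} = \frac{1}{\frac{1}{12 + a} + 4 a^{2}}$ ($u{\left(a \right)} = \frac{1}{\left(a + a\right)^{2} + \frac{1}{12 + a}} = \frac{1}{\left(2 a\right)^{2} + \frac{1}{12 + a}} = \frac{1}{4 a^{2} + \frac{1}{12 + a}} = \frac{1}{\frac{1}{12 + a} + 4 a^{2}}$)
$\frac{1}{-32677 - 26070} + u{\left(168 \right)} = \frac{1}{-32677 - 26070} + \frac{12 + 168}{1 + 4 \cdot 168^{2} \left(12 + 168\right)} = \frac{1}{-58747} + \frac{1}{1 + 4 \cdot 28224 \cdot 180} \cdot 180 = - \frac{1}{58747} + \frac{1}{1 + 20321280} \cdot 180 = - \frac{1}{58747} + \frac{1}{20321281} \cdot 180 = - \frac{1}{58747} + \frac{180}{20321281} = - \frac{9746821}{1193814294907}$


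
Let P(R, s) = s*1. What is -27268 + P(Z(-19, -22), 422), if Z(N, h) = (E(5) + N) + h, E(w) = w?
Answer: -26846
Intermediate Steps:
Z(N, h) = 5 + N + h (Z(N, h) = (5 + N) + h = 5 + N + h)
P(R, s) = s
-27268 + P(Z(-19, -22), 422) = -27268 + 422 = -26846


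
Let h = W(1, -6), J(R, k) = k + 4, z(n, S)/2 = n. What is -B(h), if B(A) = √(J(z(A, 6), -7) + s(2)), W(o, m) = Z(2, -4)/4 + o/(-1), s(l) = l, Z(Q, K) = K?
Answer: -I ≈ -1.0*I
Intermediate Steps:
z(n, S) = 2*n
J(R, k) = 4 + k
W(o, m) = -1 - o (W(o, m) = -4/4 + o/(-1) = -4*¼ + o*(-1) = -1 - o)
h = -2 (h = -1 - 1*1 = -1 - 1 = -2)
B(A) = I (B(A) = √((4 - 7) + 2) = √(-3 + 2) = √(-1) = I)
-B(h) = -I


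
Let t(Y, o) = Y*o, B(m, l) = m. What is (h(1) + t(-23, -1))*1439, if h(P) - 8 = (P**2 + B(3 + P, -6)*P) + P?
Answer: 53243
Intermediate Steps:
h(P) = 8 + P + P**2 + P*(3 + P) (h(P) = 8 + ((P**2 + (3 + P)*P) + P) = 8 + ((P**2 + P*(3 + P)) + P) = 8 + (P + P**2 + P*(3 + P)) = 8 + P + P**2 + P*(3 + P))
(h(1) + t(-23, -1))*1439 = ((8 + 2*1**2 + 4*1) - 23*(-1))*1439 = ((8 + 2*1 + 4) + 23)*1439 = ((8 + 2 + 4) + 23)*1439 = (14 + 23)*1439 = 37*1439 = 53243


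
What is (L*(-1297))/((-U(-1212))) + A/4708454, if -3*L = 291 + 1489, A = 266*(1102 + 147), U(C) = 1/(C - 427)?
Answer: 8908144808337331/7062681 ≈ 1.2613e+9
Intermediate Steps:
U(C) = 1/(-427 + C)
A = 332234 (A = 266*1249 = 332234)
L = -1780/3 (L = -(291 + 1489)/3 = -1/3*1780 = -1780/3 ≈ -593.33)
(L*(-1297))/((-U(-1212))) + A/4708454 = (-1780/3*(-1297))/((-1/(-427 - 1212))) + 332234/4708454 = 2308660/(3*((-1/(-1639)))) + 332234*(1/4708454) = 2308660/(3*((-1*(-1/1639)))) + 166117/2354227 = 2308660/(3*(1/1639)) + 166117/2354227 = (2308660/3)*1639 + 166117/2354227 = 3783893740/3 + 166117/2354227 = 8908144808337331/7062681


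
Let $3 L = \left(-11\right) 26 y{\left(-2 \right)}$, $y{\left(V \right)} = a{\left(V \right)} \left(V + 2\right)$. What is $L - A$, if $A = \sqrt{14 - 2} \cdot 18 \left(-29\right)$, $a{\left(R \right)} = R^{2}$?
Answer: $1044 \sqrt{3} \approx 1808.3$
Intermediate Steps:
$y{\left(V \right)} = V^{2} \left(2 + V\right)$ ($y{\left(V \right)} = V^{2} \left(V + 2\right) = V^{2} \left(2 + V\right)$)
$A = - 1044 \sqrt{3}$ ($A = \sqrt{12} \cdot 18 \left(-29\right) = 2 \sqrt{3} \cdot 18 \left(-29\right) = 36 \sqrt{3} \left(-29\right) = - 1044 \sqrt{3} \approx -1808.3$)
$L = 0$ ($L = \frac{\left(-11\right) 26 \left(-2\right)^{2} \left(2 - 2\right)}{3} = \frac{\left(-286\right) 4 \cdot 0}{3} = \frac{\left(-286\right) 0}{3} = \frac{1}{3} \cdot 0 = 0$)
$L - A = 0 - - 1044 \sqrt{3} = 0 + 1044 \sqrt{3} = 1044 \sqrt{3}$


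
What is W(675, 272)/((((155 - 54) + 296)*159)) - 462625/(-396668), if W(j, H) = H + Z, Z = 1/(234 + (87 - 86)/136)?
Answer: 310932088064641/265620723423100 ≈ 1.1706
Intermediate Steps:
Z = 136/31825 (Z = 1/(234 + 1*(1/136)) = 1/(234 + 1/136) = 1/(31825/136) = 136/31825 ≈ 0.0042734)
W(j, H) = 136/31825 + H (W(j, H) = H + 136/31825 = 136/31825 + H)
W(675, 272)/((((155 - 54) + 296)*159)) - 462625/(-396668) = (136/31825 + 272)/((((155 - 54) + 296)*159)) - 462625/(-396668) = 8656536/(31825*(((101 + 296)*159))) - 462625*(-1/396668) = 8656536/(31825*((397*159))) + 462625/396668 = (8656536/31825)/63123 + 462625/396668 = (8656536/31825)*(1/63123) + 462625/396668 = 2885512/669629825 + 462625/396668 = 310932088064641/265620723423100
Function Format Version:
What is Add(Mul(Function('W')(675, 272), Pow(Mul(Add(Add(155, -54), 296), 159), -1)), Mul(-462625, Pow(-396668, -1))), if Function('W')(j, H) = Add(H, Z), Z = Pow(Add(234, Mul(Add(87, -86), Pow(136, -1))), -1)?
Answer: Rational(310932088064641, 265620723423100) ≈ 1.1706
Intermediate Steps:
Z = Rational(136, 31825) (Z = Pow(Add(234, Mul(1, Rational(1, 136))), -1) = Pow(Add(234, Rational(1, 136)), -1) = Pow(Rational(31825, 136), -1) = Rational(136, 31825) ≈ 0.0042734)
Function('W')(j, H) = Add(Rational(136, 31825), H) (Function('W')(j, H) = Add(H, Rational(136, 31825)) = Add(Rational(136, 31825), H))
Add(Mul(Function('W')(675, 272), Pow(Mul(Add(Add(155, -54), 296), 159), -1)), Mul(-462625, Pow(-396668, -1))) = Add(Mul(Add(Rational(136, 31825), 272), Pow(Mul(Add(Add(155, -54), 296), 159), -1)), Mul(-462625, Pow(-396668, -1))) = Add(Mul(Rational(8656536, 31825), Pow(Mul(Add(101, 296), 159), -1)), Mul(-462625, Rational(-1, 396668))) = Add(Mul(Rational(8656536, 31825), Pow(Mul(397, 159), -1)), Rational(462625, 396668)) = Add(Mul(Rational(8656536, 31825), Pow(63123, -1)), Rational(462625, 396668)) = Add(Mul(Rational(8656536, 31825), Rational(1, 63123)), Rational(462625, 396668)) = Add(Rational(2885512, 669629825), Rational(462625, 396668)) = Rational(310932088064641, 265620723423100)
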